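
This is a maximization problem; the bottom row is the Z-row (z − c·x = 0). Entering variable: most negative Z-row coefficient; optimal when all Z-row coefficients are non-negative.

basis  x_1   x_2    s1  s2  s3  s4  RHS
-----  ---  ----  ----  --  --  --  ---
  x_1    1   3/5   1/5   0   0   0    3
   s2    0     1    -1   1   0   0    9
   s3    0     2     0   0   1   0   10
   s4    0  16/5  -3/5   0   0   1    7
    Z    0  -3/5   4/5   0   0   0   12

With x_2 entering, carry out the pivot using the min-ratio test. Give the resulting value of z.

Ratio test on column x_2 — row 1: 3/(3/5) = 5; row 2: 9/1 = 9; row 3: 10/2 = 5; row 4: 7/(16/5) = 35/16. Minimum is 35/16 at row 4 (s4 leaves); pivot element 16/5.
Pivot on row 4; the Z-row RHS becomes 12 − (-3/5)·(35/16) = 213/16.

213/16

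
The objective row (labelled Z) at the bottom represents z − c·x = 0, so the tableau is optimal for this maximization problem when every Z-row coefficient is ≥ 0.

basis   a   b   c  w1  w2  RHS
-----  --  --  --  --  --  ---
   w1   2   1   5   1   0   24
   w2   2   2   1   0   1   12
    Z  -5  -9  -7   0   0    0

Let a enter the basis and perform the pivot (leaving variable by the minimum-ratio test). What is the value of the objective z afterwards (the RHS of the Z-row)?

30

Ratio test on column a — row 1: 24/2 = 12; row 2: 12/2 = 6. Minimum is 6 at row 2 (w2 leaves); pivot element 2.
Pivot on row 2; the Z-row RHS becomes 0 − (-5)·6 = 30.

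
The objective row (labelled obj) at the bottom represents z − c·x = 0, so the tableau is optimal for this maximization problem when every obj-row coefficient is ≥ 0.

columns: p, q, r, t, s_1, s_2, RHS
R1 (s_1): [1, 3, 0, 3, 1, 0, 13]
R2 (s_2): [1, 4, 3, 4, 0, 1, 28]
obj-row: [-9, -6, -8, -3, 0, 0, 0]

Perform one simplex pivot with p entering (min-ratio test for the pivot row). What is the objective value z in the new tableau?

Ratio test on column p — row 1: 13/1 = 13; row 2: 28/1 = 28. Minimum is 13 at row 1 (s_1 leaves); pivot element 1.
Pivot on row 1; the obj-row RHS becomes 0 − (-9)·13 = 117.

117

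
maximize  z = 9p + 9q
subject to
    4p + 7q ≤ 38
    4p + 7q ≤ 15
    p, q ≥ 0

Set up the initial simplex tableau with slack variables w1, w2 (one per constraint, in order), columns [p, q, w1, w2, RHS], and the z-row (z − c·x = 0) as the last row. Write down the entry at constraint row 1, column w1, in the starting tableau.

Slack w1 belongs to constraint 1; its column is the unit vector e_1, so the entry in row 1 is 1.

1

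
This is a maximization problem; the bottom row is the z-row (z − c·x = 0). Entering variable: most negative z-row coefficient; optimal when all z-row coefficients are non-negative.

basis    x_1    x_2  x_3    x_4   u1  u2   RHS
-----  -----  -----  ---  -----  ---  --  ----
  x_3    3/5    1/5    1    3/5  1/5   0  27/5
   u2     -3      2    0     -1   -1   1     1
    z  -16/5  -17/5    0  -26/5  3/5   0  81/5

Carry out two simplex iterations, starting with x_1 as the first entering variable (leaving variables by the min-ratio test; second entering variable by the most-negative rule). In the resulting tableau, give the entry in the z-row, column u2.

7/9

Ratio test on column x_1 — row 1: (27/5)/(3/5) = 9; row 2: entry -3 ≤ 0. Minimum is 9 at row 1 (x_3 leaves); pivot element 3/5.
Divide row 1 by 3/5; eliminate column x_1 from the other rows.
Second iteration: most negative z-row entry is -7/3 in column x_2, so x_2 enters.
Ratio test on column x_2 — row 1: 9/(1/3) = 27; row 2: 28/3 = 28/3. Minimum is 28/3 at row 2 (u2 leaves); pivot element 3.
Divide row 2 by 3; eliminate column x_2 from the other rows.
After both pivots, the entry at the z-row, column u2 is 7/9.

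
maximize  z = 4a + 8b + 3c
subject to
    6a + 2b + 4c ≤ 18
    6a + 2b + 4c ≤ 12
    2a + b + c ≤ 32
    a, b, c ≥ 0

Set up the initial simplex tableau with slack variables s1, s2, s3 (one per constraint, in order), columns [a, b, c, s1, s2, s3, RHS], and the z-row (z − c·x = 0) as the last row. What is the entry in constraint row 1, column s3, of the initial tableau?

0

Slack s3 belongs to constraint 3; its column is the unit vector e_3, so the entry in row 1 is 0.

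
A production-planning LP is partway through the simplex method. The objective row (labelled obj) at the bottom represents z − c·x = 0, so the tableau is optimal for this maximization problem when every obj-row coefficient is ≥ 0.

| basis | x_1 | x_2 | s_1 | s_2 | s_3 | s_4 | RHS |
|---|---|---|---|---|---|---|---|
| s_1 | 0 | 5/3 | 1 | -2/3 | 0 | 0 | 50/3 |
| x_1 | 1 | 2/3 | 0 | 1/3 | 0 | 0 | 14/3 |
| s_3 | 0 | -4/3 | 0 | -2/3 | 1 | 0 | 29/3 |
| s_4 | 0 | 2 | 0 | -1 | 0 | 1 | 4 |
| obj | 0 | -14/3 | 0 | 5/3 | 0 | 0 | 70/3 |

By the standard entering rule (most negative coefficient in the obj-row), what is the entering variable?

x_2

Negative obj-row entries: x_2: -14/3.
The most negative is -14/3 in column x_2, so x_2 enters.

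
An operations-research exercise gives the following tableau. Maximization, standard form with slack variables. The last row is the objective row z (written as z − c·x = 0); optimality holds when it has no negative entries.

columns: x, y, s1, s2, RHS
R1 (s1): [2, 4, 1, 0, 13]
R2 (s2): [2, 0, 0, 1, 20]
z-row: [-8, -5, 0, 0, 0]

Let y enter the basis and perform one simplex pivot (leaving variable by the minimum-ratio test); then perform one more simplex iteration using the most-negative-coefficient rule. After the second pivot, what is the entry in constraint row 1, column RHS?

13/2

Ratio test on column y — row 1: 13/4 = 13/4; row 2: entry 0 ≤ 0. Minimum is 13/4 at row 1 (s1 leaves); pivot element 4.
Divide row 1 by 4; eliminate column y from the other rows.
Second iteration: most negative z-row entry is -11/2 in column x, so x enters.
Ratio test on column x — row 1: (13/4)/(1/2) = 13/2; row 2: 20/2 = 10. Minimum is 13/2 at row 1 (y leaves); pivot element 1/2.
Divide row 1 by 1/2; eliminate column x from the other rows.
After both pivots, the entry at constraint row 1, column RHS is 13/2.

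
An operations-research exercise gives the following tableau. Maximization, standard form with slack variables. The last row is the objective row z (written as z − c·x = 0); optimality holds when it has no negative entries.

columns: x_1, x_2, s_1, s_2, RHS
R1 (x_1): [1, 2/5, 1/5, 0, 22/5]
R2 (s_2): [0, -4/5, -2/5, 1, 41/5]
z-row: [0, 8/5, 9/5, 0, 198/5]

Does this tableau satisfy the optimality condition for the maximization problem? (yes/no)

yes

Every z-row coefficient is ≥ 0, so the tableau is optimal.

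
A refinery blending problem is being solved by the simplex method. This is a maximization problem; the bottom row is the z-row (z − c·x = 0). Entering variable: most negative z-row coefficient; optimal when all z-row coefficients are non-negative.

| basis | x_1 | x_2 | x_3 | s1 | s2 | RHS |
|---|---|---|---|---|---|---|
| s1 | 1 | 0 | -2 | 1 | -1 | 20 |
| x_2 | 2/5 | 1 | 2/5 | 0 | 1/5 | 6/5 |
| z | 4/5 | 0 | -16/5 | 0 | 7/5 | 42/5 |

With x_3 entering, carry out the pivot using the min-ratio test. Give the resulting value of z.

18

Ratio test on column x_3 — row 1: entry -2 ≤ 0; row 2: (6/5)/(2/5) = 3. Minimum is 3 at row 2 (x_2 leaves); pivot element 2/5.
Pivot on row 2; the z-row RHS becomes 42/5 − (-16/5)·3 = 18.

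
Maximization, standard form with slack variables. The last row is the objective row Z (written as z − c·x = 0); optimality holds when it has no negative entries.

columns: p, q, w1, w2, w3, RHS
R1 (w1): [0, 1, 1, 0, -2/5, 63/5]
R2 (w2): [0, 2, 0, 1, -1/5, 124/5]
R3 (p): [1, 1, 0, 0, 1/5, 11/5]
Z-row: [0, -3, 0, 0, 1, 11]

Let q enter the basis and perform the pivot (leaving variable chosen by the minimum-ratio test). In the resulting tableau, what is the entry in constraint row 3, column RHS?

Ratio test on column q — row 1: (63/5)/1 = 63/5; row 2: (124/5)/2 = 62/5; row 3: (11/5)/1 = 11/5. Minimum is 11/5 at row 3 (p leaves); pivot element 1.
Divide row 3 by 1; eliminate column q from the other rows.
In the new row 3, the RHS entry is the old entry divided by the pivot: (11/5)/1 = 11/5.

11/5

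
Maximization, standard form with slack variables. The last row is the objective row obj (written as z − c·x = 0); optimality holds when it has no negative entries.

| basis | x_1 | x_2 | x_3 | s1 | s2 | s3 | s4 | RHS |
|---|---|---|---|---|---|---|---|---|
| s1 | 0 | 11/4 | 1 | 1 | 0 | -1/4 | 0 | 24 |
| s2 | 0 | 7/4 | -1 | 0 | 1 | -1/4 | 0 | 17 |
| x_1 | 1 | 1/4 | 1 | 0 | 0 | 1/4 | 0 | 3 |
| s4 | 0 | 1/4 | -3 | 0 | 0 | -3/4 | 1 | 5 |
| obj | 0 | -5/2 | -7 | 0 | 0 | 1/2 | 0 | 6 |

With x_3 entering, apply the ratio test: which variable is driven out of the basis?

Column x_3 entries and ratios — s1: 24/1 = 24; s2: -1 ≤ 0, skip; x_1: 3/1 = 3; s4: -3 ≤ 0, skip.
Smallest ratio is 3 in the row of x_1, so x_1 leaves.

x_1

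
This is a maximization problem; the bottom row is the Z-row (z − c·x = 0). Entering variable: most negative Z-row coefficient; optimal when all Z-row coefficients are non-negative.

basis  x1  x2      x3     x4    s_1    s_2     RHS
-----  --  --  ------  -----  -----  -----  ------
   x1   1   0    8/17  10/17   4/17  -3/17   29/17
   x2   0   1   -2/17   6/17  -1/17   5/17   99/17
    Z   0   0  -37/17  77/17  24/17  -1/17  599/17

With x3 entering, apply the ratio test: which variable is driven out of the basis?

x1

Column x3 entries and ratios — x1: (29/17)/(8/17) = 29/8; x2: -2/17 ≤ 0, skip.
Smallest ratio is 29/8 in the row of x1, so x1 leaves.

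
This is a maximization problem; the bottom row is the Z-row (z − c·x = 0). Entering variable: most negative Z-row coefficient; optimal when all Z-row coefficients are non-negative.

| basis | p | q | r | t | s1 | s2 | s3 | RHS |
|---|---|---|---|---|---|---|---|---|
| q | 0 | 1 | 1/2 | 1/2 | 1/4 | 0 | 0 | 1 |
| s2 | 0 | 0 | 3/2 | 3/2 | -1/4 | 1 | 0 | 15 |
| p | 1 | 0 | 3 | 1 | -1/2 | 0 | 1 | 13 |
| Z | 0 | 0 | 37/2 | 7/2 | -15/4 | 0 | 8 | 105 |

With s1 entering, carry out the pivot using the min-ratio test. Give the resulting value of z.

Ratio test on column s1 — row 1: 1/(1/4) = 4; row 2: entry -1/4 ≤ 0; row 3: entry -1/2 ≤ 0. Minimum is 4 at row 1 (q leaves); pivot element 1/4.
Pivot on row 1; the Z-row RHS becomes 105 − (-15/4)·4 = 120.

120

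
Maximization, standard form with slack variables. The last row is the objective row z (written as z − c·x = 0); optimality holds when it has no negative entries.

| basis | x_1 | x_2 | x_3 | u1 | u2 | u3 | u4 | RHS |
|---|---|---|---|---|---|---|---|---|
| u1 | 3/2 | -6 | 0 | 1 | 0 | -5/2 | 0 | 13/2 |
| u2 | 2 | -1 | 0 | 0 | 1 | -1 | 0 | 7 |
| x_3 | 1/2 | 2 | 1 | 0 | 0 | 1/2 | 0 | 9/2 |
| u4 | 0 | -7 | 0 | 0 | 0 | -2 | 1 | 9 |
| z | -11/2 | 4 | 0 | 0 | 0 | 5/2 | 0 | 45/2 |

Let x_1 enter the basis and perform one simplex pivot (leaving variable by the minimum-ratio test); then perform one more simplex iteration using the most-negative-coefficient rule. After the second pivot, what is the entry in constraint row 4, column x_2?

-1

Ratio test on column x_1 — row 1: (13/2)/(3/2) = 13/3; row 2: 7/2 = 7/2; row 3: (9/2)/(1/2) = 9; row 4: entry 0 ≤ 0. Minimum is 7/2 at row 2 (u2 leaves); pivot element 2.
Divide row 2 by 2; eliminate column x_1 from the other rows.
Second iteration: most negative z-row entry is -1/4 in column u3, so u3 enters.
Ratio test on column u3 — row 1: entry -7/4 ≤ 0; row 2: entry -1/2 ≤ 0; row 3: (11/4)/(3/4) = 11/3; row 4: entry -2 ≤ 0. Minimum is 11/3 at row 3 (x_3 leaves); pivot element 3/4.
Divide row 3 by 3/4; eliminate column u3 from the other rows.
After both pivots, the entry at constraint row 4, column x_2 is -1.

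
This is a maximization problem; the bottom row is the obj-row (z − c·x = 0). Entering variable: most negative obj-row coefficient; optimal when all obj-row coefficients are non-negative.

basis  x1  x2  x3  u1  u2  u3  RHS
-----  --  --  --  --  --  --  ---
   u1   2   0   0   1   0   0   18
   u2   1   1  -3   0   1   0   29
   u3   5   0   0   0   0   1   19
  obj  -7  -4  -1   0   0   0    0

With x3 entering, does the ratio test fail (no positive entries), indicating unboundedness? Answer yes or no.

Every constraint-row entry in column x3 is ≤ 0, so increasing x3 is unbounded.

yes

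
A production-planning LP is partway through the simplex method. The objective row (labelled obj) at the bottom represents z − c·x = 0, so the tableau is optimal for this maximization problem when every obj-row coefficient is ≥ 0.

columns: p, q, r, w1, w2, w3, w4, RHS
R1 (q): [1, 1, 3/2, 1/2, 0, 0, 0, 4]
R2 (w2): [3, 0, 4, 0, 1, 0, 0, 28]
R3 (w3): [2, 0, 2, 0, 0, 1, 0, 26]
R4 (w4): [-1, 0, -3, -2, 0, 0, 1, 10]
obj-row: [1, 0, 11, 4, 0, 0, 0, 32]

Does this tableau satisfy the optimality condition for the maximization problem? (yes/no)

Every obj-row coefficient is ≥ 0, so the tableau is optimal.

yes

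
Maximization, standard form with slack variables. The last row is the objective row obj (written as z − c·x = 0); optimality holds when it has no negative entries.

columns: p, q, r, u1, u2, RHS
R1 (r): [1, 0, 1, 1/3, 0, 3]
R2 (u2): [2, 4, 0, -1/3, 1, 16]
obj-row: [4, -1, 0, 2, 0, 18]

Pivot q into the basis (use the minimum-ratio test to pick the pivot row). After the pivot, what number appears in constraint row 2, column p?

1/2

Ratio test on column q — row 1: entry 0 ≤ 0; row 2: 16/4 = 4. Minimum is 4 at row 2 (u2 leaves); pivot element 4.
Divide row 2 by 4; eliminate column q from the other rows.
In the new row 2, the p entry is the old entry divided by the pivot: 2/4 = 1/2.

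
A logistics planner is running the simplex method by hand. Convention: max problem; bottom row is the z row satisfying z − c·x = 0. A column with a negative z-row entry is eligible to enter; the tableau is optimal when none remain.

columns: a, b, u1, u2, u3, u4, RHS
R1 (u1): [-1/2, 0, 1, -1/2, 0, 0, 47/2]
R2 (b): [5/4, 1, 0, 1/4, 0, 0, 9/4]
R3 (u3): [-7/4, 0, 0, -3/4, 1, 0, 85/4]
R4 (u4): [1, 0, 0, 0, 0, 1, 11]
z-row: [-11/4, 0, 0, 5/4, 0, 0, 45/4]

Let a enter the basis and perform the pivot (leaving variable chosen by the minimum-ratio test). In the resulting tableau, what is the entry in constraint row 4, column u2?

-1/5

Ratio test on column a — row 1: entry -1/2 ≤ 0; row 2: (9/4)/(5/4) = 9/5; row 3: entry -7/4 ≤ 0; row 4: 11/1 = 11. Minimum is 9/5 at row 2 (b leaves); pivot element 5/4.
Divide row 2 by 5/4; eliminate column a from the other rows.
Row 4 update in column u2: 0 − 1·(1/5) = -1/5.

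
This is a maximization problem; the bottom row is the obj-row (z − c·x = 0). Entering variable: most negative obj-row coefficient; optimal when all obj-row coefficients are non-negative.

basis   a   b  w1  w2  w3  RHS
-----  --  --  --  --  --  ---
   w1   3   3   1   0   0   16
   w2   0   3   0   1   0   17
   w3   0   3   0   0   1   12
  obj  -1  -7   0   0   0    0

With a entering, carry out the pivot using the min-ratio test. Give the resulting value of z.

16/3

Ratio test on column a — row 1: 16/3 = 16/3; row 2: entry 0 ≤ 0; row 3: entry 0 ≤ 0. Minimum is 16/3 at row 1 (w1 leaves); pivot element 3.
Pivot on row 1; the obj-row RHS becomes 0 − (-1)·(16/3) = 16/3.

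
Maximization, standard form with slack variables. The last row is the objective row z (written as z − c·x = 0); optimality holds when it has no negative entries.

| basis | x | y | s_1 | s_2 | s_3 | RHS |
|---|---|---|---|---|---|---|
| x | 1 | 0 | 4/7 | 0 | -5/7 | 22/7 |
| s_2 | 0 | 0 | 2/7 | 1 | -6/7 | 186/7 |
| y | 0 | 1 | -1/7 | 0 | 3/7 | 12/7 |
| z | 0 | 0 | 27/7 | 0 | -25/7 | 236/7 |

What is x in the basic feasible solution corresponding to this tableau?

22/7

x is basic (row 1); its value is the RHS of that row, 22/7.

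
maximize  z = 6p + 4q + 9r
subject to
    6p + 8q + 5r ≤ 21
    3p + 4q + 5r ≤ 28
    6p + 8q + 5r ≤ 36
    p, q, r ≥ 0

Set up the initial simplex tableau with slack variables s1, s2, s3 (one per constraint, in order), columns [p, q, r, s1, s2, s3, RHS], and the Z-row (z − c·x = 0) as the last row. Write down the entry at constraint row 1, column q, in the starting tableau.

8

Constraint 1 has coefficient 8 on q.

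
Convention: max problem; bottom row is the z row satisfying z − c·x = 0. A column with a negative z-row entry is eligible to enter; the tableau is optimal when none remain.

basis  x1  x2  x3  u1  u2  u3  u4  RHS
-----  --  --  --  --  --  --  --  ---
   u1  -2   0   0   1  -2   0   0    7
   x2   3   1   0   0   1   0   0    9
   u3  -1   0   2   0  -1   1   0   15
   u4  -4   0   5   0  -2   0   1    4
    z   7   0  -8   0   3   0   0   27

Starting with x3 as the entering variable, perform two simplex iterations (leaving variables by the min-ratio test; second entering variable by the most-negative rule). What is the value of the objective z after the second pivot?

176/5

Ratio test on column x3 — row 1: entry 0 ≤ 0; row 2: entry 0 ≤ 0; row 3: 15/2 = 15/2; row 4: 4/5 = 4/5. Minimum is 4/5 at row 4 (u4 leaves); pivot element 5.
Pivot on row 4; the z-row RHS becomes 27 − (-8)·(4/5) = 167/5.
Next entering variable (most negative z-row entry -1/5): u2.
Ratio test on column u2 — row 1: entry -2 ≤ 0; row 2: 9/1 = 9; row 3: entry -1/5 ≤ 0; row 4: entry -2/5 ≤ 0. Minimum is 9 at row 2 (x2 leaves); pivot element 1.
After the second pivot the z-row RHS is 167/5 − (-1/5)·9 = 176/5.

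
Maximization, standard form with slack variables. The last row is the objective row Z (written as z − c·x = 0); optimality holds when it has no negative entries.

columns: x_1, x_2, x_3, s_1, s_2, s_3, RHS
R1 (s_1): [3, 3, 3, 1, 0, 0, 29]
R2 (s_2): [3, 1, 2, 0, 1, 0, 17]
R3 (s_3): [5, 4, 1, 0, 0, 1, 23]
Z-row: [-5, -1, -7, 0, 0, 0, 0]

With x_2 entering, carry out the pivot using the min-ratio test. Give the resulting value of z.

Ratio test on column x_2 — row 1: 29/3 = 29/3; row 2: 17/1 = 17; row 3: 23/4 = 23/4. Minimum is 23/4 at row 3 (s_3 leaves); pivot element 4.
Pivot on row 3; the Z-row RHS becomes 0 − (-1)·(23/4) = 23/4.

23/4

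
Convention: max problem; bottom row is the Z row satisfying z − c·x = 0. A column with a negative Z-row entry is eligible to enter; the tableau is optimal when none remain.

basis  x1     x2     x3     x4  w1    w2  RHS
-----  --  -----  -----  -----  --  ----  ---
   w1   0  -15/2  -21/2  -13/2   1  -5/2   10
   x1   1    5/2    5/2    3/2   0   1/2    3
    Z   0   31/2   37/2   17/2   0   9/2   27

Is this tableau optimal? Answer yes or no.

Every Z-row coefficient is ≥ 0, so the tableau is optimal.

yes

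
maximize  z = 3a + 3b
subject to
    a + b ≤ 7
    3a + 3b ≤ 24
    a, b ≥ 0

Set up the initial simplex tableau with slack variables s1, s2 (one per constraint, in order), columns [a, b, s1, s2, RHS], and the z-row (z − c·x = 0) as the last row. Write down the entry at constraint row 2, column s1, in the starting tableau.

Slack s1 belongs to constraint 1; its column is the unit vector e_1, so the entry in row 2 is 0.

0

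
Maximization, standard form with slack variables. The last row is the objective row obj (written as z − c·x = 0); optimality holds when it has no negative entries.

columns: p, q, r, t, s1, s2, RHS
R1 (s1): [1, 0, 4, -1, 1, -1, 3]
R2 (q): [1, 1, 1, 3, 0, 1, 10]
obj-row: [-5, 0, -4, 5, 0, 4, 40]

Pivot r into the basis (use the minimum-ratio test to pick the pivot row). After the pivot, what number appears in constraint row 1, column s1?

Ratio test on column r — row 1: 3/4 = 3/4; row 2: 10/1 = 10. Minimum is 3/4 at row 1 (s1 leaves); pivot element 4.
Divide row 1 by 4; eliminate column r from the other rows.
In the new row 1, the s1 entry is the old entry divided by the pivot: 1/4 = 1/4.

1/4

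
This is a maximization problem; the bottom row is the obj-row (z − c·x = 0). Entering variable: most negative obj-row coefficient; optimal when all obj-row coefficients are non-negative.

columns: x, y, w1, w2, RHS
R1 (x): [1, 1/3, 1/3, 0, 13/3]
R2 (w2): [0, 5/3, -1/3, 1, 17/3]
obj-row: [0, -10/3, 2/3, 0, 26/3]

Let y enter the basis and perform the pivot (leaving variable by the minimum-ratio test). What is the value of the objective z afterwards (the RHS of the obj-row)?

Ratio test on column y — row 1: (13/3)/(1/3) = 13; row 2: (17/3)/(5/3) = 17/5. Minimum is 17/5 at row 2 (w2 leaves); pivot element 5/3.
Pivot on row 2; the obj-row RHS becomes 26/3 − (-10/3)·(17/5) = 20.

20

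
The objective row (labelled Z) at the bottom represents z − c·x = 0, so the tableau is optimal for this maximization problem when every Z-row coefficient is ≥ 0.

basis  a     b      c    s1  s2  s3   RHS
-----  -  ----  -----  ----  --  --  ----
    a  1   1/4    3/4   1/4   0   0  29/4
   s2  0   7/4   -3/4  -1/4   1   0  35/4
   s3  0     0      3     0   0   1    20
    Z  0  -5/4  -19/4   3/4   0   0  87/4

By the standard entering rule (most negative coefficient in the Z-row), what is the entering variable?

c

Negative Z-row entries: b: -5/4, c: -19/4.
The most negative is -19/4 in column c, so c enters.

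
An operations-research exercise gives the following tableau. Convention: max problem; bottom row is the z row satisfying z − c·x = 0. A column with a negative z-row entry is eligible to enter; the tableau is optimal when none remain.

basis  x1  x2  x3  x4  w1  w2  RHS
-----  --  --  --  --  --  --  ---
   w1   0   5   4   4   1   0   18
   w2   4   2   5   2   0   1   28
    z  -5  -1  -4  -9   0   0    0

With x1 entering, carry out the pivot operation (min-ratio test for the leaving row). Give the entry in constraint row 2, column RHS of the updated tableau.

7

Ratio test on column x1 — row 1: entry 0 ≤ 0; row 2: 28/4 = 7. Minimum is 7 at row 2 (w2 leaves); pivot element 4.
Divide row 2 by 4; eliminate column x1 from the other rows.
In the new row 2, the RHS entry is the old entry divided by the pivot: 28/4 = 7.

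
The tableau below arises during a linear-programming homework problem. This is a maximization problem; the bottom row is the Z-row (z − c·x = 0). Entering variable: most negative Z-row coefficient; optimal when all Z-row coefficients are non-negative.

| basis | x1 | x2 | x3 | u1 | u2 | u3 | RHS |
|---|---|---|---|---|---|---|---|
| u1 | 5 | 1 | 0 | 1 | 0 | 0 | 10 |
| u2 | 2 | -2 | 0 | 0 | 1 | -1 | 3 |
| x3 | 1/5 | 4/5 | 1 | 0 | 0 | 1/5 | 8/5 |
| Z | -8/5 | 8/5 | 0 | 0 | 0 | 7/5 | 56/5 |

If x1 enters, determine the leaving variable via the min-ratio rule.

Column x1 entries and ratios — u1: 10/5 = 2; u2: 3/2 = 3/2; x3: (8/5)/(1/5) = 8.
Smallest ratio is 3/2 in the row of u2, so u2 leaves.

u2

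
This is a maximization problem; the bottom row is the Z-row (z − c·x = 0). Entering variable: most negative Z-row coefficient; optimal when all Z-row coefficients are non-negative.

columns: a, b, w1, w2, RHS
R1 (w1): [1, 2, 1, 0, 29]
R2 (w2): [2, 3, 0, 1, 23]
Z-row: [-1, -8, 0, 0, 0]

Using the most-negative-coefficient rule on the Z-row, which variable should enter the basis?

b

Negative Z-row entries: a: -1, b: -8.
The most negative is -8 in column b, so b enters.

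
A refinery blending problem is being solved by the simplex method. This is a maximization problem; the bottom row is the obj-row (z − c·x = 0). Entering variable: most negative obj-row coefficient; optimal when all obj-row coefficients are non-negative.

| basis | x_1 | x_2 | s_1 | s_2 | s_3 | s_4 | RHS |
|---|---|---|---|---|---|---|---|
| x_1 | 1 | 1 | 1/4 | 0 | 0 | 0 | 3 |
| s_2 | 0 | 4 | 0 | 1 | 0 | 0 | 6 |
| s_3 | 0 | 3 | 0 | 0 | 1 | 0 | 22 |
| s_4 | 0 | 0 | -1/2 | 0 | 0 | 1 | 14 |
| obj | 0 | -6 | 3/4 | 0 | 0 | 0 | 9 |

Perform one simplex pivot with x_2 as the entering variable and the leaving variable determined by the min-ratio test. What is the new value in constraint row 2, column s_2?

Ratio test on column x_2 — row 1: 3/1 = 3; row 2: 6/4 = 3/2; row 3: 22/3 = 22/3; row 4: entry 0 ≤ 0. Minimum is 3/2 at row 2 (s_2 leaves); pivot element 4.
Divide row 2 by 4; eliminate column x_2 from the other rows.
In the new row 2, the s_2 entry is the old entry divided by the pivot: 1/4 = 1/4.

1/4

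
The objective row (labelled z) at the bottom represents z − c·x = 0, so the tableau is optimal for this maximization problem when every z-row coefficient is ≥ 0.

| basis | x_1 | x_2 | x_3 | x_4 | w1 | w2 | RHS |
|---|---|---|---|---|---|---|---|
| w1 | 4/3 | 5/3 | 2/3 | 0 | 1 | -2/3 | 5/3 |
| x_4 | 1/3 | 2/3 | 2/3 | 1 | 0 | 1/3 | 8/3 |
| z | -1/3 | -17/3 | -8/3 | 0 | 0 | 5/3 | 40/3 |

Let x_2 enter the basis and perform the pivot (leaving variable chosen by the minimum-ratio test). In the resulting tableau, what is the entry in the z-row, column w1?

17/5

Ratio test on column x_2 — row 1: (5/3)/(5/3) = 1; row 2: (8/3)/(2/3) = 4. Minimum is 1 at row 1 (w1 leaves); pivot element 5/3.
Divide row 1 by 5/3; eliminate column x_2 from the other rows.
z-row update in column w1: 0 − (-17/3)·(3/5) = 17/5.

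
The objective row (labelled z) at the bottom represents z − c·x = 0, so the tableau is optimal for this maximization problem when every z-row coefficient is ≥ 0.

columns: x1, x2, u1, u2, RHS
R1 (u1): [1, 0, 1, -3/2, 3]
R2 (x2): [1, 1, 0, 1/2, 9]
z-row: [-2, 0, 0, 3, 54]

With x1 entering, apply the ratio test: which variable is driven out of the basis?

Column x1 entries and ratios — u1: 3/1 = 3; x2: 9/1 = 9.
Smallest ratio is 3 in the row of u1, so u1 leaves.

u1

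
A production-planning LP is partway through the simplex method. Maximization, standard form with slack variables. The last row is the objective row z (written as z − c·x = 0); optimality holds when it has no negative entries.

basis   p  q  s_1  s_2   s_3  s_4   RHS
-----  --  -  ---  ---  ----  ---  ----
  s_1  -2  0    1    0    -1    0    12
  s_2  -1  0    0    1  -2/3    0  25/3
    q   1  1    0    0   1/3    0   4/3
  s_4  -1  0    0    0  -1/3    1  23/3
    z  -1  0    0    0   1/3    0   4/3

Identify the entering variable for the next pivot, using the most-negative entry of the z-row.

Negative z-row entries: p: -1.
The most negative is -1 in column p, so p enters.

p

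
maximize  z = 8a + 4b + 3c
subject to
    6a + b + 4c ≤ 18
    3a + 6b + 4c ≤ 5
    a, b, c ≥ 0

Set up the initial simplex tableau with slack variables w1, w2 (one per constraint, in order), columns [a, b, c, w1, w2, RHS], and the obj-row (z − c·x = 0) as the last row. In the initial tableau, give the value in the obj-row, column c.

The obj-row carries the negated objective coefficients: the c entry is -3.

-3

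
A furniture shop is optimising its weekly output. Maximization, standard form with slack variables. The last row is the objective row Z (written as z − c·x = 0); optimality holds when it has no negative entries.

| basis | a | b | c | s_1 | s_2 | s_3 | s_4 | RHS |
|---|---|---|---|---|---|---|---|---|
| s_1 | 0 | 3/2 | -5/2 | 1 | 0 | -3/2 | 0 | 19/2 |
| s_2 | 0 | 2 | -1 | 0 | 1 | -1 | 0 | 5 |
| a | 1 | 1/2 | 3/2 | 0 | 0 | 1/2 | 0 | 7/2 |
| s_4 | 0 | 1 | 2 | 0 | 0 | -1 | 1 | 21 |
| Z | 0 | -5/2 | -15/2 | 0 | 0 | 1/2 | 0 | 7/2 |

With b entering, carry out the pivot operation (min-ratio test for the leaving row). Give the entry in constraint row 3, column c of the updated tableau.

7/4

Ratio test on column b — row 1: (19/2)/(3/2) = 19/3; row 2: 5/2 = 5/2; row 3: (7/2)/(1/2) = 7; row 4: 21/1 = 21. Minimum is 5/2 at row 2 (s_2 leaves); pivot element 2.
Divide row 2 by 2; eliminate column b from the other rows.
Row 3 update in column c: 3/2 − (1/2)·(-1/2) = 7/4.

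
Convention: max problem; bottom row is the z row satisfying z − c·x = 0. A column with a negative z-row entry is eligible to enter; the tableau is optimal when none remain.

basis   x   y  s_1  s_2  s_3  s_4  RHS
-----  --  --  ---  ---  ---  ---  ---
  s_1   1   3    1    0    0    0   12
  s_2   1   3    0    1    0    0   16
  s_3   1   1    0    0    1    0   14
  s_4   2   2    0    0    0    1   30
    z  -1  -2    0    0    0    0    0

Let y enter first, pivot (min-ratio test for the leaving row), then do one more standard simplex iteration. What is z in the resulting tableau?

Ratio test on column y — row 1: 12/3 = 4; row 2: 16/3 = 16/3; row 3: 14/1 = 14; row 4: 30/2 = 15. Minimum is 4 at row 1 (s_1 leaves); pivot element 3.
Pivot on row 1; the z-row RHS becomes 0 − (-2)·4 = 8.
Next entering variable (most negative z-row entry -1/3): x.
Ratio test on column x — row 1: 4/(1/3) = 12; row 2: entry 0 ≤ 0; row 3: 10/(2/3) = 15; row 4: 22/(4/3) = 33/2. Minimum is 12 at row 1 (y leaves); pivot element 1/3.
After the second pivot the z-row RHS is 8 − (-1/3)·12 = 12.

12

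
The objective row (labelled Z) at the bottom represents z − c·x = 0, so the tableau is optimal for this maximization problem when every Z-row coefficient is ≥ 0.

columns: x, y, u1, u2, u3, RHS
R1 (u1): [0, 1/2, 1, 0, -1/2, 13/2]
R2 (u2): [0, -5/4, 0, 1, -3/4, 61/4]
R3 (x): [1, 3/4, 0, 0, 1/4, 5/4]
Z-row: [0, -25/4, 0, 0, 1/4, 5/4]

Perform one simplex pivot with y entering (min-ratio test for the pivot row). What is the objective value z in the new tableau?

Ratio test on column y — row 1: (13/2)/(1/2) = 13; row 2: entry -5/4 ≤ 0; row 3: (5/4)/(3/4) = 5/3. Minimum is 5/3 at row 3 (x leaves); pivot element 3/4.
Pivot on row 3; the Z-row RHS becomes 5/4 − (-25/4)·(5/3) = 35/3.

35/3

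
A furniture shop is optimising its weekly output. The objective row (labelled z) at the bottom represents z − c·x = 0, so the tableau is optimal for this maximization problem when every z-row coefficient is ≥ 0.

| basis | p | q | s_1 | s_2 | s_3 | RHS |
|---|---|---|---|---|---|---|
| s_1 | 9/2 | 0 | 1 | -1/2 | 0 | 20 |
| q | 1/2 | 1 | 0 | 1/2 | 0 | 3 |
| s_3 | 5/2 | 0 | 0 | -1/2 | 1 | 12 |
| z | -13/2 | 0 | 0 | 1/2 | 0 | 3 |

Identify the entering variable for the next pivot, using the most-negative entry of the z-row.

Negative z-row entries: p: -13/2.
The most negative is -13/2 in column p, so p enters.

p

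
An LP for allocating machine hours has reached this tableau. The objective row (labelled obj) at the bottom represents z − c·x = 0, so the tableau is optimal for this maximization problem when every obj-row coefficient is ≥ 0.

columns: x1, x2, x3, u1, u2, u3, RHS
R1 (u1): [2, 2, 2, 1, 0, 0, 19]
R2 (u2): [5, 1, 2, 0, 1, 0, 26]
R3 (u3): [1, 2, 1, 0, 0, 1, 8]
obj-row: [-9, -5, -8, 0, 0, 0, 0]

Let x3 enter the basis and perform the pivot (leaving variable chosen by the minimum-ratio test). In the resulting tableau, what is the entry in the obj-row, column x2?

Ratio test on column x3 — row 1: 19/2 = 19/2; row 2: 26/2 = 13; row 3: 8/1 = 8. Minimum is 8 at row 3 (u3 leaves); pivot element 1.
Divide row 3 by 1; eliminate column x3 from the other rows.
obj-row update in column x2: -5 − (-8)·2 = 11.

11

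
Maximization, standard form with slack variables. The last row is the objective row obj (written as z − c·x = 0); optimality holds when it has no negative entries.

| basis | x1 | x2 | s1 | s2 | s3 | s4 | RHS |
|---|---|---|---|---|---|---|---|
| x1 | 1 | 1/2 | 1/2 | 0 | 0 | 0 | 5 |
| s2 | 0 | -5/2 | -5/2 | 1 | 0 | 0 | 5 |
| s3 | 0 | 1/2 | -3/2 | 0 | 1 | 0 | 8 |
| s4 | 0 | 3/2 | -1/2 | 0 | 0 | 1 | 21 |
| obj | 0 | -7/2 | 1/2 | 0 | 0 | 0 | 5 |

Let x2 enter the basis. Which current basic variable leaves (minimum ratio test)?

Column x2 entries and ratios — x1: 5/(1/2) = 10; s2: -5/2 ≤ 0, skip; s3: 8/(1/2) = 16; s4: 21/(3/2) = 14.
Smallest ratio is 10 in the row of x1, so x1 leaves.

x1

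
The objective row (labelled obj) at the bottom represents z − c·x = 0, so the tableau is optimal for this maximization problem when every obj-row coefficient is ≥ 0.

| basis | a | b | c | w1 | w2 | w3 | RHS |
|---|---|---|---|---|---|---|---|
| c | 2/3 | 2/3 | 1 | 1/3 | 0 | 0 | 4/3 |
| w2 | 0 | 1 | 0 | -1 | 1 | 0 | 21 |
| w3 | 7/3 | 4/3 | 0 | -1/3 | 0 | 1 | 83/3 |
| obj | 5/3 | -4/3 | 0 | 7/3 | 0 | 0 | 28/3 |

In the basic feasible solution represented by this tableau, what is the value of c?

c is basic (row 1); its value is the RHS of that row, 4/3.

4/3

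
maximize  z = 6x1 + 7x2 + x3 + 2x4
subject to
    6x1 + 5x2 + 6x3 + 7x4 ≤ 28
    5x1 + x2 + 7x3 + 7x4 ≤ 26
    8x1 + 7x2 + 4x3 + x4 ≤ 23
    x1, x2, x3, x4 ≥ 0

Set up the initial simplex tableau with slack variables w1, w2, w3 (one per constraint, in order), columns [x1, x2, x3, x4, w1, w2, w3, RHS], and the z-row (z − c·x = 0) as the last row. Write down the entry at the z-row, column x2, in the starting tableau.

The z-row carries the negated objective coefficients: the x2 entry is -7.

-7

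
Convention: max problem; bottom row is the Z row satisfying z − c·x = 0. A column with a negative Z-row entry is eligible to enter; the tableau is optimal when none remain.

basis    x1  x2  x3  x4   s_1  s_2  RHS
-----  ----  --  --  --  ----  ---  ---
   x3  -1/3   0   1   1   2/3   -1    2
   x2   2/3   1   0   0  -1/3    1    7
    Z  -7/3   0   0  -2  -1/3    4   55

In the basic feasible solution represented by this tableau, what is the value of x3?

x3 is basic (row 1); its value is the RHS of that row, 2.

2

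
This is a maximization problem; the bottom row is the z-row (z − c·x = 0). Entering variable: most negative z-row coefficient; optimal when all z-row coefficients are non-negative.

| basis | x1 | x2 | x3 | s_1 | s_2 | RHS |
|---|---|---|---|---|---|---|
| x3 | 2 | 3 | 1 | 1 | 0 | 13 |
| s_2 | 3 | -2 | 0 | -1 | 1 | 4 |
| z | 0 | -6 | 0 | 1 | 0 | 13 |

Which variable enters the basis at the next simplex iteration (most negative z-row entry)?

Negative z-row entries: x2: -6.
The most negative is -6 in column x2, so x2 enters.

x2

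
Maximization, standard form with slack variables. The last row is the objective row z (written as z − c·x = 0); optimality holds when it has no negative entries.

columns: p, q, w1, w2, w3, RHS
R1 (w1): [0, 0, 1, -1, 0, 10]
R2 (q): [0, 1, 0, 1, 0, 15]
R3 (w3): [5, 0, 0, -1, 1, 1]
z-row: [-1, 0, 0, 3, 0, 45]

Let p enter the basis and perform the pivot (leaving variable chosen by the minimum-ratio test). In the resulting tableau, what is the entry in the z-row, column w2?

Ratio test on column p — row 1: entry 0 ≤ 0; row 2: entry 0 ≤ 0; row 3: 1/5 = 1/5. Minimum is 1/5 at row 3 (w3 leaves); pivot element 5.
Divide row 3 by 5; eliminate column p from the other rows.
z-row update in column w2: 3 − (-1)·(-1/5) = 14/5.

14/5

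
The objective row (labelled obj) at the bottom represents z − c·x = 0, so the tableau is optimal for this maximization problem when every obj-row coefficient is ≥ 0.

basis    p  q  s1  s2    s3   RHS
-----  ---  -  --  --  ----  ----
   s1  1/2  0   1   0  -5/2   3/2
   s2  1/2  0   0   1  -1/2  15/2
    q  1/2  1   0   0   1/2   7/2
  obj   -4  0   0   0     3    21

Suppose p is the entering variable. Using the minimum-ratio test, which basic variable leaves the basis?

s1

Column p entries and ratios — s1: (3/2)/(1/2) = 3; s2: (15/2)/(1/2) = 15; q: (7/2)/(1/2) = 7.
Smallest ratio is 3 in the row of s1, so s1 leaves.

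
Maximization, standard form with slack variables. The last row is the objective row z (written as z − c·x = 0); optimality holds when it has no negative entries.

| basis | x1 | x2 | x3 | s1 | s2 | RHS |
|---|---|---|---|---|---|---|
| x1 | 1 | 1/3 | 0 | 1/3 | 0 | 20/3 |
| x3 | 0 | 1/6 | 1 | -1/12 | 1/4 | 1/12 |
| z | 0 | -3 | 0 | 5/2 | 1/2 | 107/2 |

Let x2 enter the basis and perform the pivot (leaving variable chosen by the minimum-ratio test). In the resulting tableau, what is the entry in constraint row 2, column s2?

Ratio test on column x2 — row 1: (20/3)/(1/3) = 20; row 2: (1/12)/(1/6) = 1/2. Minimum is 1/2 at row 2 (x3 leaves); pivot element 1/6.
Divide row 2 by 1/6; eliminate column x2 from the other rows.
In the new row 2, the s2 entry is the old entry divided by the pivot: (1/4)/(1/6) = 3/2.

3/2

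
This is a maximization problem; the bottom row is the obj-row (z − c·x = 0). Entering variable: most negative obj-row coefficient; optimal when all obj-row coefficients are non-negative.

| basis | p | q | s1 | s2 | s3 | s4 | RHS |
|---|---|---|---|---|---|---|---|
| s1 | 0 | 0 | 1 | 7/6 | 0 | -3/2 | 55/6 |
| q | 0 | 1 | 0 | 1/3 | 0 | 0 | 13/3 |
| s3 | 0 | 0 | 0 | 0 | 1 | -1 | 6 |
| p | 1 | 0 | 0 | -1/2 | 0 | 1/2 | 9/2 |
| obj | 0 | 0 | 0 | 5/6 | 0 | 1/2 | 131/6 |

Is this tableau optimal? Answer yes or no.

yes

Every obj-row coefficient is ≥ 0, so the tableau is optimal.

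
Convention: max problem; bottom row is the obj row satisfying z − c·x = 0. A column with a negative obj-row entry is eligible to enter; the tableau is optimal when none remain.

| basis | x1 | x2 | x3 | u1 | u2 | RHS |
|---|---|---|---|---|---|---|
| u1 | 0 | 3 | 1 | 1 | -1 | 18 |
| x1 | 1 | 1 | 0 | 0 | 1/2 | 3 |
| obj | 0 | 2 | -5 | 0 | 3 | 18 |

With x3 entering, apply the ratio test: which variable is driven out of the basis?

u1

Column x3 entries and ratios — u1: 18/1 = 18; x1: 0 ≤ 0, skip.
Smallest ratio is 18 in the row of u1, so u1 leaves.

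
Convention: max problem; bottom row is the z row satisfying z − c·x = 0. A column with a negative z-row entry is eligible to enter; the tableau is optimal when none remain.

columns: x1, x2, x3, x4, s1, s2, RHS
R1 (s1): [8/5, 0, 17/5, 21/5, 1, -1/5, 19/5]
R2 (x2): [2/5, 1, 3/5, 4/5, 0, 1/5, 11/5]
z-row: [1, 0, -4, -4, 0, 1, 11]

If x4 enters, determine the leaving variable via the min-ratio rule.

s1

Column x4 entries and ratios — s1: (19/5)/(21/5) = 19/21; x2: (11/5)/(4/5) = 11/4.
Smallest ratio is 19/21 in the row of s1, so s1 leaves.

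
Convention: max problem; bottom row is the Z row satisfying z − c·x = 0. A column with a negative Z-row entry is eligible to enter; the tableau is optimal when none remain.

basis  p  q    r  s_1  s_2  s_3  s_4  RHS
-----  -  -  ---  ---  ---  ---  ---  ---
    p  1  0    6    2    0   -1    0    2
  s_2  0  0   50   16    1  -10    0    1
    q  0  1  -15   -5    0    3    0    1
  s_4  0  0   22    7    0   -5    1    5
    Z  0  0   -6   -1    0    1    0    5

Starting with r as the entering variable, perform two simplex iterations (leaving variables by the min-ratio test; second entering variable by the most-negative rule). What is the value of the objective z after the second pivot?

Ratio test on column r — row 1: 2/6 = 1/3; row 2: 1/50 = 1/50; row 3: entry -15 ≤ 0; row 4: 5/22 = 5/22. Minimum is 1/50 at row 2 (s_2 leaves); pivot element 50.
Pivot on row 2; the Z-row RHS becomes 5 − (-6)·(1/50) = 128/25.
Next entering variable (most negative Z-row entry -1/5): s_3.
Ratio test on column s_3 — row 1: (47/25)/(1/5) = 47/5; row 2: entry -1/5 ≤ 0; row 3: entry 0 ≤ 0; row 4: entry -3/5 ≤ 0. Minimum is 47/5 at row 1 (p leaves); pivot element 1/5.
After the second pivot the Z-row RHS is 128/25 − (-1/5)·(47/5) = 7.

7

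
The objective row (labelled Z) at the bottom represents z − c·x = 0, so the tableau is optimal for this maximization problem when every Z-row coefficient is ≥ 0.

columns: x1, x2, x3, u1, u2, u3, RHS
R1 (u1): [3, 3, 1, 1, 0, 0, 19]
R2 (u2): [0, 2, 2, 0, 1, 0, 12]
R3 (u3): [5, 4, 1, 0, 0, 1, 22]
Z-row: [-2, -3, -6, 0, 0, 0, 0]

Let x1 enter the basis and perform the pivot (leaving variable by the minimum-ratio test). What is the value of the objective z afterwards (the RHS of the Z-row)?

44/5

Ratio test on column x1 — row 1: 19/3 = 19/3; row 2: entry 0 ≤ 0; row 3: 22/5 = 22/5. Minimum is 22/5 at row 3 (u3 leaves); pivot element 5.
Pivot on row 3; the Z-row RHS becomes 0 − (-2)·(22/5) = 44/5.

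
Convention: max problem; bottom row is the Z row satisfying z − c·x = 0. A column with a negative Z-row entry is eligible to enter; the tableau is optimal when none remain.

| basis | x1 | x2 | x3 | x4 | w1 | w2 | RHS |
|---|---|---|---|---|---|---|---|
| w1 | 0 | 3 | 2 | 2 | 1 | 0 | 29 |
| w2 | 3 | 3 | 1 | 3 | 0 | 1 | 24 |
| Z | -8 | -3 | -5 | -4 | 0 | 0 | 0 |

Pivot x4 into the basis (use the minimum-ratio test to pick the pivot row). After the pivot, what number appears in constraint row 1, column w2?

-2/3

Ratio test on column x4 — row 1: 29/2 = 29/2; row 2: 24/3 = 8. Minimum is 8 at row 2 (w2 leaves); pivot element 3.
Divide row 2 by 3; eliminate column x4 from the other rows.
Row 1 update in column w2: 0 − 2·(1/3) = -2/3.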